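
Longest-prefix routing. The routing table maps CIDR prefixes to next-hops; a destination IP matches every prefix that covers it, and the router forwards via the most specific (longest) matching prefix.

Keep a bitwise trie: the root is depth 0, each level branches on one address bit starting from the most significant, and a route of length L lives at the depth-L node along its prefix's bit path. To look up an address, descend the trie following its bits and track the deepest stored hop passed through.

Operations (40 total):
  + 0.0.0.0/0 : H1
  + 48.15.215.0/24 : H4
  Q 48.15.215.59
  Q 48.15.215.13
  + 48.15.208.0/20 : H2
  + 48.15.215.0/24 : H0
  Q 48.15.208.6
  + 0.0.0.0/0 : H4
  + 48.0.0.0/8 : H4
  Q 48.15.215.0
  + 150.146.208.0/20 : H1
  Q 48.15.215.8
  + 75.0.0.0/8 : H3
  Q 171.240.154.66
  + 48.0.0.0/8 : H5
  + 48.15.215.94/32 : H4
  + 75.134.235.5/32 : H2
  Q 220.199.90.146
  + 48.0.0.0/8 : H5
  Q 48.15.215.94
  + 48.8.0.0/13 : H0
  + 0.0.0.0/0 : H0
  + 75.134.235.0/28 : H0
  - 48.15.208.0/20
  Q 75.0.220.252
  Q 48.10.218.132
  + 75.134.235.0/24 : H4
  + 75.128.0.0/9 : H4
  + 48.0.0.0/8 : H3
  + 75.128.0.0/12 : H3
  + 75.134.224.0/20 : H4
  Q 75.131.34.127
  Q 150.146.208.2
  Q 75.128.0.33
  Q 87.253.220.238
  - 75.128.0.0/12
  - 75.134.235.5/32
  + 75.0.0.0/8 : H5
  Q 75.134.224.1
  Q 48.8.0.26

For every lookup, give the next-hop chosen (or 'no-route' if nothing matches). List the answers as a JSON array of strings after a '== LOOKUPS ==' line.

Apply in order:
  + 0.0.0.0/0 (H1) depth=0
  + 48.15.215.0/24 (H4) depth=24
  lookup 48.15.215.59: bits 001100000000111111010111 walk d0:H1→d1:-→d2:-→d3:-→d4:-→d5:-→d6:-→d7:-→d8:-→d9:-→d10:-→d11:-→d12:-→d13:-→d14:-→d15:-→d16:-→d17:-→d18:-→d19:-→d20:-→d21:-→d22:-→d23:-→d24:H4 -> H4
  lookup 48.15.215.13: bits 001100000000111111010111 walk d0:H1→d1:-→d2:-→d3:-→d4:-→d5:-→d6:-→d7:-→d8:-→d9:-→d10:-→d11:-→d12:-→d13:-→d14:-→d15:-→d16:-→d17:-→d18:-→d19:-→d20:-→d21:-→d22:-→d23:-→d24:H4 -> H4
  + 48.15.208.0/20 (H2) depth=20
  + 48.15.215.0/24 (H0) depth=24
  lookup 48.15.208.6: bits 001100000000111111010 walk d0:H1→d1:-→d2:-→d3:-→d4:-→d5:-→d6:-→d7:-→d8:-→d9:-→d10:-→d11:-→d12:-→d13:-→d14:-→d15:-→d16:-→d17:-→d18:-→d19:-→d20:H2→d21:- -> H2
  + 0.0.0.0/0 (H4) depth=0
  + 48.0.0.0/8 (H4) depth=8
  lookup 48.15.215.0: bits 001100000000111111010111 walk d0:H4→d1:-→d2:-→d3:-→d4:-→d5:-→d6:-→d7:-→d8:H4→d9:-→d10:-→d11:-→d12:-→d13:-→d14:-→d15:-→d16:-→d17:-→d18:-→d19:-→d20:H2→d21:-→d22:-→d23:-→d24:H0 -> H0
  + 150.146.208.0/20 (H1) depth=20
  lookup 48.15.215.8: bits 001100000000111111010111 walk d0:H4→d1:-→d2:-→d3:-→d4:-→d5:-→d6:-→d7:-→d8:H4→d9:-→d10:-→d11:-→d12:-→d13:-→d14:-→d15:-→d16:-→d17:-→d18:-→d19:-→d20:H2→d21:-→d22:-→d23:-→d24:H0 -> H0
  + 75.0.0.0/8 (H3) depth=8
  lookup 171.240.154.66: bits 10 walk d0:H4→d1:-→d2:- -> H4
  + 48.0.0.0/8 (H5) depth=8
  + 48.15.215.94/32 (H4) depth=32
  + 75.134.235.5/32 (H2) depth=32
  lookup 220.199.90.146: bits 1 walk d0:H4→d1:- -> H4
  + 48.0.0.0/8 (H5) depth=8
  lookup 48.15.215.94: bits 00110000000011111101011101011110 walk d0:H4→d1:-→d2:-→d3:-→d4:-→d5:-→d6:-→d7:-→d8:H5→d9:-→d10:-→d11:-→d12:-→d13:-→d14:-→d15:-→d16:-→d17:-→d18:-→d19:-→d20:H2→d21:-→d22:-→d23:-→d24:H0→d25:-→d26:-→d27:-→d28:-→d29:-→d30:-→d31:-→d32:H4 -> H4
  + 48.8.0.0/13 (H0) depth=13
  + 0.0.0.0/0 (H0) depth=0
  + 75.134.235.0/28 (H0) depth=28
  del 48.15.208.0/20 (clear depth 20)
  lookup 75.0.220.252: bits 01001011 walk d0:H0→d1:-→d2:-→d3:-→d4:-→d5:-→d6:-→d7:-→d8:H3 -> H3
  lookup 48.10.218.132: bits 0011000000001 walk d0:H0→d1:-→d2:-→d3:-→d4:-→d5:-→d6:-→d7:-→d8:H5→d9:-→d10:-→d11:-→d12:-→d13:H0 -> H0
  + 75.134.235.0/24 (H4) depth=24
  + 75.128.0.0/9 (H4) depth=9
  + 48.0.0.0/8 (H3) depth=8
  + 75.128.0.0/12 (H3) depth=12
  + 75.134.224.0/20 (H4) depth=20
  lookup 75.131.34.127: bits 0100101110000 walk d0:H0→d1:-→d2:-→d3:-→d4:-→d5:-→d6:-→d7:-→d8:H3→d9:H4→d10:-→d11:-→d12:H3→d13:- -> H3
  lookup 150.146.208.2: bits 10010110100100101101 walk d0:H0→d1:-→d2:-→d3:-→d4:-→d5:-→d6:-→d7:-→d8:-→d9:-→d10:-→d11:-→d12:-→d13:-→d14:-→d15:-→d16:-→d17:-→d18:-→d19:-→d20:H1 -> H1
  lookup 75.128.0.33: bits 0100101110000 walk d0:H0→d1:-→d2:-→d3:-→d4:-→d5:-→d6:-→d7:-→d8:H3→d9:H4→d10:-→d11:-→d12:H3→d13:- -> H3
  lookup 87.253.220.238: bits 010 walk d0:H0→d1:-→d2:-→d3:- -> H0
  del 75.128.0.0/12 (clear depth 12)
  del 75.134.235.5/32 (clear depth 32)
  + 75.0.0.0/8 (H5) depth=8
  lookup 75.134.224.1: bits 01001011100001101110 walk d0:H0→d1:-→d2:-→d3:-→d4:-→d5:-→d6:-→d7:-→d8:H5→d9:H4→d10:-→d11:-→d12:-→d13:-→d14:-→d15:-→d16:-→d17:-→d18:-→d19:-→d20:H4 -> H4
  lookup 48.8.0.26: bits 0011000000001 walk d0:H0→d1:-→d2:-→d3:-→d4:-→d5:-→d6:-→d7:-→d8:H3→d9:-→d10:-→d11:-→d12:-→d13:H0 -> H0

== LOOKUPS ==
["H4","H4","H2","H0","H0","H4","H4","H4","H3","H0","H3","H1","H3","H0","H4","H0"]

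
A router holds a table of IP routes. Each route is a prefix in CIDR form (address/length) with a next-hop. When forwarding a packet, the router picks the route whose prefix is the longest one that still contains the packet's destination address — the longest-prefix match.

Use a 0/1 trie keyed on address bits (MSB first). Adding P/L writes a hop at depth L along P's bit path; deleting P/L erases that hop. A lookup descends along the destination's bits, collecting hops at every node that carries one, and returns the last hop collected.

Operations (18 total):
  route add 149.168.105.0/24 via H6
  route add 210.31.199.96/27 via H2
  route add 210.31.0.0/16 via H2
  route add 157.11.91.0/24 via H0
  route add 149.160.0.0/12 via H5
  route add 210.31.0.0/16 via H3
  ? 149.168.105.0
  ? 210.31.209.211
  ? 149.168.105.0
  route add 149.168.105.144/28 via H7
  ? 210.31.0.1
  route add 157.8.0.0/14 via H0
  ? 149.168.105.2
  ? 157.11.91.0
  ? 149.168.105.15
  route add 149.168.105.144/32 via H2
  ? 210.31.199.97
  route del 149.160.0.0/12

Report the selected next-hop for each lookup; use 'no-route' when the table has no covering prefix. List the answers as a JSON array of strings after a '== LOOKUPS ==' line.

Trace:
  add 149.168.105.0/24 -> H6 at depth 24
  add 210.31.199.96/27 -> H2 at depth 27
  add 210.31.0.0/16 -> H2 at depth 16
  add 157.11.91.0/24 -> H0 at depth 24
  add 149.160.0.0/12 -> H5 at depth 12
  add 210.31.0.0/16 -> H3 at depth 16
  lookup 149.168.105.0: bits 100101011010100001101001 walk d0:-→d1:-→d2:-→d3:-→d4:-→d5:-→d6:-→d7:-→d8:-→d9:-→d10:-→d11:-→d12:H5→d13:-→d14:-→d15:-→d16:-→d17:-→d18:-→d19:-→d20:-→d21:-→d22:-→d23:-→d24:H6 -> H6
  lookup 210.31.209.211: bits 1101001000011111110 walk d0:-→d1:-→d2:-→d3:-→d4:-→d5:-→d6:-→d7:-→d8:-→d9:-→d10:-→d11:-→d12:-→d13:-→d14:-→d15:-→d16:H3→d17:-→d18:-→d19:- -> H3
  lookup 149.168.105.0: bits 100101011010100001101001 walk d0:-→d1:-→d2:-→d3:-→d4:-→d5:-→d6:-→d7:-→d8:-→d9:-→d10:-→d11:-→d12:H5→d13:-→d14:-→d15:-→d16:-→d17:-→d18:-→d19:-→d20:-→d21:-→d22:-→d23:-→d24:H6 -> H6
  add 149.168.105.144/28 -> H7 at depth 28
  lookup 210.31.0.1: bits 1101001000011111 walk d0:-→d1:-→d2:-→d3:-→d4:-→d5:-→d6:-→d7:-→d8:-→d9:-→d10:-→d11:-→d12:-→d13:-→d14:-→d15:-→d16:H3 -> H3
  add 157.8.0.0/14 -> H0 at depth 14
  lookup 149.168.105.2: bits 100101011010100001101001 walk d0:-→d1:-→d2:-→d3:-→d4:-→d5:-→d6:-→d7:-→d8:-→d9:-→d10:-→d11:-→d12:H5→d13:-→d14:-→d15:-→d16:-→d17:-→d18:-→d19:-→d20:-→d21:-→d22:-→d23:-→d24:H6 -> H6
  lookup 157.11.91.0: bits 100111010000101101011011 walk d0:-→d1:-→d2:-→d3:-→d4:-→d5:-→d6:-→d7:-→d8:-→d9:-→d10:-→d11:-→d12:-→d13:-→d14:H0→d15:-→d16:-→d17:-→d18:-→d19:-→d20:-→d21:-→d22:-→d23:-→d24:H0 -> H0
  lookup 149.168.105.15: bits 100101011010100001101001 walk d0:-→d1:-→d2:-→d3:-→d4:-→d5:-→d6:-→d7:-→d8:-→d9:-→d10:-→d11:-→d12:H5→d13:-→d14:-→d15:-→d16:-→d17:-→d18:-→d19:-→d20:-→d21:-→d22:-→d23:-→d24:H6 -> H6
  add 149.168.105.144/32 -> H2 at depth 32
  lookup 210.31.199.97: bits 110100100001111111000111011 walk d0:-→d1:-→d2:-→d3:-→d4:-→d5:-→d6:-→d7:-→d8:-→d9:-→d10:-→d11:-→d12:-→d13:-→d14:-→d15:-→d16:H3→d17:-→d18:-→d19:-→d20:-→d21:-→d22:-→d23:-→d24:-→d25:-→d26:-→d27:H2 -> H2
  del 149.160.0.0/12 (clear depth 12)

== LOOKUPS ==
["H6","H3","H6","H3","H6","H0","H6","H2"]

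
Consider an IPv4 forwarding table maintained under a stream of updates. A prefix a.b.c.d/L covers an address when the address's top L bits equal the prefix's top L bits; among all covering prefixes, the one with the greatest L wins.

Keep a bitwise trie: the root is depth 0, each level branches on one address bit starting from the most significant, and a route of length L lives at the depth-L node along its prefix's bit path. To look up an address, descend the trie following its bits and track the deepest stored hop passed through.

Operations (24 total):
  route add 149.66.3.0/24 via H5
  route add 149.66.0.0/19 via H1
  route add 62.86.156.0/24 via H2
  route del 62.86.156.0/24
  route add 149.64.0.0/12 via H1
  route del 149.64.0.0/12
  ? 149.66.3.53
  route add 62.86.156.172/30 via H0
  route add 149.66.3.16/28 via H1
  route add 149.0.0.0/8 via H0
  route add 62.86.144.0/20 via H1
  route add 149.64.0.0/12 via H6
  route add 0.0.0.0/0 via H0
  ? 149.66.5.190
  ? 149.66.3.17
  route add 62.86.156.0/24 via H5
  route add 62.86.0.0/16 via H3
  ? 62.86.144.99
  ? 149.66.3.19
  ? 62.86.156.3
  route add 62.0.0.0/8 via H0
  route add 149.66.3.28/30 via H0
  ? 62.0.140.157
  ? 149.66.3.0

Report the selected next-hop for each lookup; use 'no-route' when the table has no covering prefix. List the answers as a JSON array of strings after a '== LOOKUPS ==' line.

Trace:
  add 149.66.3.0/24 -> H5 at depth 24
  add 149.66.0.0/19 -> H1 at depth 19
  add 62.86.156.0/24 -> H2 at depth 24
  del 62.86.156.0/24 (clear depth 24)
  add 149.64.0.0/12 -> H1 at depth 12
  del 149.64.0.0/12 (clear depth 12)
  lookup 149.66.3.53: bits 100101010100001000000011 walk d0:-→d1:-→d2:-→d3:-→d4:-→d5:-→d6:-→d7:-→d8:-→d9:-→d10:-→d11:-→d12:-→d13:-→d14:-→d15:-→d16:-→d17:-→d18:-→d19:H1→d20:-→d21:-→d22:-→d23:-→d24:H5 -> H5
  add 62.86.156.172/30 -> H0 at depth 30
  add 149.66.3.16/28 -> H1 at depth 28
  add 149.0.0.0/8 -> H0 at depth 8
  add 62.86.144.0/20 -> H1 at depth 20
  add 149.64.0.0/12 -> H6 at depth 12
  add 0.0.0.0/0 -> H0 at depth 0
  lookup 149.66.5.190: bits 100101010100001000000 walk d0:H0→d1:-→d2:-→d3:-→d4:-→d5:-→d6:-→d7:-→d8:H0→d9:-→d10:-→d11:-→d12:H6→d13:-→d14:-→d15:-→d16:-→d17:-→d18:-→d19:H1→d20:-→d21:- -> H1
  lookup 149.66.3.17: bits 1001010101000010000000110001 walk d0:H0→d1:-→d2:-→d3:-→d4:-→d5:-→d6:-→d7:-→d8:H0→d9:-→d10:-→d11:-→d12:H6→d13:-→d14:-→d15:-→d16:-→d17:-→d18:-→d19:H1→d20:-→d21:-→d22:-→d23:-→d24:H5→d25:-→d26:-→d27:-→d28:H1 -> H1
  add 62.86.156.0/24 -> H5 at depth 24
  add 62.86.0.0/16 -> H3 at depth 16
  lookup 62.86.144.99: bits 00111110010101101001 walk d0:H0→d1:-→d2:-→d3:-→d4:-→d5:-→d6:-→d7:-→d8:-→d9:-→d10:-→d11:-→d12:-→d13:-→d14:-→d15:-→d16:H3→d17:-→d18:-→d19:-→d20:H1 -> H1
  lookup 149.66.3.19: bits 1001010101000010000000110001 walk d0:H0→d1:-→d2:-→d3:-→d4:-→d5:-→d6:-→d7:-→d8:H0→d9:-→d10:-→d11:-→d12:H6→d13:-→d14:-→d15:-→d16:-→d17:-→d18:-→d19:H1→d20:-→d21:-→d22:-→d23:-→d24:H5→d25:-→d26:-→d27:-→d28:H1 -> H1
  lookup 62.86.156.3: bits 001111100101011010011100 walk d0:H0→d1:-→d2:-→d3:-→d4:-→d5:-→d6:-→d7:-→d8:-→d9:-→d10:-→d11:-→d12:-→d13:-→d14:-→d15:-→d16:H3→d17:-→d18:-→d19:-→d20:H1→d21:-→d22:-→d23:-→d24:H5 -> H5
  add 62.0.0.0/8 -> H0 at depth 8
  add 149.66.3.28/30 -> H0 at depth 30
  lookup 62.0.140.157: bits 001111100 walk d0:H0→d1:-→d2:-→d3:-→d4:-→d5:-→d6:-→d7:-→d8:H0→d9:- -> H0
  lookup 149.66.3.0: bits 100101010100001000000011000 walk d0:H0→d1:-→d2:-→d3:-→d4:-→d5:-→d6:-→d7:-→d8:H0→d9:-→d10:-→d11:-→d12:H6→d13:-→d14:-→d15:-→d16:-→d17:-→d18:-→d19:H1→d20:-→d21:-→d22:-→d23:-→d24:H5→d25:-→d26:-→d27:- -> H5

== LOOKUPS ==
["H5","H1","H1","H1","H1","H5","H0","H5"]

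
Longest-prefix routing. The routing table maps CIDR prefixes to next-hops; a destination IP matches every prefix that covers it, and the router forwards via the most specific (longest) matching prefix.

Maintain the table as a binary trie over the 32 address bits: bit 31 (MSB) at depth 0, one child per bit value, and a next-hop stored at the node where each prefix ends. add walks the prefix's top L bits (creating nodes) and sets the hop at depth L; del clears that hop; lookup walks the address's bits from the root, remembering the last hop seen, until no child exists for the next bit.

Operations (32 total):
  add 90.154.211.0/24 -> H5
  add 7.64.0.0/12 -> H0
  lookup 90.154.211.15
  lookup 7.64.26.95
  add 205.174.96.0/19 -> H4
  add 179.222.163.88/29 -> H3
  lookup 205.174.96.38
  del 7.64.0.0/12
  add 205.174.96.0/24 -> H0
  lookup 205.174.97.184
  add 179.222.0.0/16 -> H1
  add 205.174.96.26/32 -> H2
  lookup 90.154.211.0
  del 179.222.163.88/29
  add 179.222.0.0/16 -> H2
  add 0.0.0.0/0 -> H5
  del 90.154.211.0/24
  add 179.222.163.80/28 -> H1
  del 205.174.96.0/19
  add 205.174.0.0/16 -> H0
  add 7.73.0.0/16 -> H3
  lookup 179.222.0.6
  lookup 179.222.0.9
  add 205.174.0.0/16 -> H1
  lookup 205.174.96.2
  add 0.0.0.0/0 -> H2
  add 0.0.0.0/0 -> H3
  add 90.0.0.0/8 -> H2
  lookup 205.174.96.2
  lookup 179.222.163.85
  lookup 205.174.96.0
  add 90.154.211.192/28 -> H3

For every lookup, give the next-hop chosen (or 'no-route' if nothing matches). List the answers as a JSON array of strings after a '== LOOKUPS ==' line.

Process each operation:
  add 90.154.211.0/24 -> H5 at depth 24
  add 7.64.0.0/12 -> H0 at depth 12
  Q 90.154.211.15: descend 010110101001101011010011 ; hops seen [H5] ; pick H5
  Q 7.64.26.95: descend 000001110100 ; hops seen [H0] ; pick H0
  add 205.174.96.0/19 -> H4 at depth 19
  add 179.222.163.88/29 -> H3 at depth 29
  Q 205.174.96.38: descend 1100110110101110011 ; hops seen [H4] ; pick H4
  - 7.64.0.0/12 clear@12
  add 205.174.96.0/24 -> H0 at depth 24
  Q 205.174.97.184: descend 11001101101011100110000 ; hops seen [H4] ; pick H4
  add 179.222.0.0/16 -> H1 at depth 16
  add 205.174.96.26/32 -> H2 at depth 32
  Q 90.154.211.0: descend 010110101001101011010011 ; hops seen [H5] ; pick H5
  - 179.222.163.88/29 clear@29
  add 179.222.0.0/16 -> H2 at depth 16
  add 0.0.0.0/0 -> H5 at depth 0
  - 90.154.211.0/24 clear@24
  add 179.222.163.80/28 -> H1 at depth 28
  - 205.174.96.0/19 clear@19
  add 205.174.0.0/16 -> H0 at depth 16
  add 7.73.0.0/16 -> H3 at depth 16
  Q 179.222.0.6: descend 1011001111011110 ; hops seen [H5,H2] ; pick H2
  Q 179.222.0.9: descend 1011001111011110 ; hops seen [H5,H2] ; pick H2
  add 205.174.0.0/16 -> H1 at depth 16
  Q 205.174.96.2: descend 110011011010111001100000000 ; hops seen [H5,H1,H0] ; pick H0
  add 0.0.0.0/0 -> H2 at depth 0
  add 0.0.0.0/0 -> H3 at depth 0
  add 90.0.0.0/8 -> H2 at depth 8
  Q 205.174.96.2: descend 110011011010111001100000000 ; hops seen [H3,H1,H0] ; pick H0
  Q 179.222.163.85: descend 1011001111011110101000110101 ; hops seen [H3,H2,H1] ; pick H1
  Q 205.174.96.0: descend 110011011010111001100000000 ; hops seen [H3,H1,H0] ; pick H0
  add 90.154.211.192/28 -> H3 at depth 28

== LOOKUPS ==
["H5","H0","H4","H4","H5","H2","H2","H0","H0","H1","H0"]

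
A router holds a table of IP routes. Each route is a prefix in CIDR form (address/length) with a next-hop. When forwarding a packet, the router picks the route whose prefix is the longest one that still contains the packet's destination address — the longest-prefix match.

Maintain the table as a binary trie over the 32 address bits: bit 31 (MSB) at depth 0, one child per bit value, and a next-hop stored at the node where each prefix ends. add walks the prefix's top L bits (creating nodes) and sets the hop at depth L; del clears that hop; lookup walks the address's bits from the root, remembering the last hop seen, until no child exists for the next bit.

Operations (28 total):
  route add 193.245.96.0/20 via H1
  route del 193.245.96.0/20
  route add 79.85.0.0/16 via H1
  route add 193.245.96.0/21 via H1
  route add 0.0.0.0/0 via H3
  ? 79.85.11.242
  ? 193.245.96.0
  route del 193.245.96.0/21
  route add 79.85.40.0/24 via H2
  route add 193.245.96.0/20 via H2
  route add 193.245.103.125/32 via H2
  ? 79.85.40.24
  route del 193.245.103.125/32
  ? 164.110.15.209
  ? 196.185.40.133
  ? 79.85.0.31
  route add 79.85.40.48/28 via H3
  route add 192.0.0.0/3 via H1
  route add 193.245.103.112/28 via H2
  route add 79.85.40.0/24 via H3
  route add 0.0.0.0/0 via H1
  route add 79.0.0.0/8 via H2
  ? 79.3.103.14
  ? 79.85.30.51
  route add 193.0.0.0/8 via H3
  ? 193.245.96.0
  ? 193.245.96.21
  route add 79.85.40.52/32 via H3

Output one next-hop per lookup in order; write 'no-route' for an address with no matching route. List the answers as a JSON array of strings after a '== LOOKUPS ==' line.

Apply in order:
  + 193.245.96.0/20 (H1) depth=20
  del 193.245.96.0/20 (clear depth 20)
  + 79.85.0.0/16 (H1) depth=16
  + 193.245.96.0/21 (H1) depth=21
  + 0.0.0.0/0 (H3) depth=0
  ? 79.85.11.242  path d0:H3→d1:-→d2:-→d3:-→d4:-→d5:-→d6:-→d7:-→d8:-→d9:-→d10:-→d11:-→d12:-→d13:-→d14:-→d15:-→d16:H1  best=H1
  ? 193.245.96.0  path d0:H3→d1:-→d2:-→d3:-→d4:-→d5:-→d6:-→d7:-→d8:-→d9:-→d10:-→d11:-→d12:-→d13:-→d14:-→d15:-→d16:-→d17:-→d18:-→d19:-→d20:-→d21:H1  best=H1
  del 193.245.96.0/21 (clear depth 21)
  + 79.85.40.0/24 (H2) depth=24
  + 193.245.96.0/20 (H2) depth=20
  + 193.245.103.125/32 (H2) depth=32
  ? 79.85.40.24  path d0:H3→d1:-→d2:-→d3:-→d4:-→d5:-→d6:-→d7:-→d8:-→d9:-→d10:-→d11:-→d12:-→d13:-→d14:-→d15:-→d16:H1→d17:-→d18:-→d19:-→d20:-→d21:-→d22:-→d23:-→d24:H2  best=H2
  del 193.245.103.125/32 (clear depth 32)
  ? 164.110.15.209  path d0:H3→d1:-  best=H3
  ? 196.185.40.133  path d0:H3→d1:-→d2:-→d3:-→d4:-→d5:-  best=H3
  ? 79.85.0.31  path d0:H3→d1:-→d2:-→d3:-→d4:-→d5:-→d6:-→d7:-→d8:-→d9:-→d10:-→d11:-→d12:-→d13:-→d14:-→d15:-→d16:H1→d17:-→d18:-  best=H1
  + 79.85.40.48/28 (H3) depth=28
  + 192.0.0.0/3 (H1) depth=3
  + 193.245.103.112/28 (H2) depth=28
  + 79.85.40.0/24 (H3) depth=24
  + 0.0.0.0/0 (H1) depth=0
  + 79.0.0.0/8 (H2) depth=8
  ? 79.3.103.14  path d0:H1→d1:-→d2:-→d3:-→d4:-→d5:-→d6:-→d7:-→d8:H2→d9:-  best=H2
  ? 79.85.30.51  path d0:H1→d1:-→d2:-→d3:-→d4:-→d5:-→d6:-→d7:-→d8:H2→d9:-→d10:-→d11:-→d12:-→d13:-→d14:-→d15:-→d16:H1→d17:-→d18:-  best=H1
  + 193.0.0.0/8 (H3) depth=8
  ? 193.245.96.0  path d0:H1→d1:-→d2:-→d3:H1→d4:-→d5:-→d6:-→d7:-→d8:H3→d9:-→d10:-→d11:-→d12:-→d13:-→d14:-→d15:-→d16:-→d17:-→d18:-→d19:-→d20:H2→d21:-  best=H2
  ? 193.245.96.21  path d0:H1→d1:-→d2:-→d3:H1→d4:-→d5:-→d6:-→d7:-→d8:H3→d9:-→d10:-→d11:-→d12:-→d13:-→d14:-→d15:-→d16:-→d17:-→d18:-→d19:-→d20:H2→d21:-  best=H2
  + 79.85.40.52/32 (H3) depth=32

== LOOKUPS ==
["H1","H1","H2","H3","H3","H1","H2","H1","H2","H2"]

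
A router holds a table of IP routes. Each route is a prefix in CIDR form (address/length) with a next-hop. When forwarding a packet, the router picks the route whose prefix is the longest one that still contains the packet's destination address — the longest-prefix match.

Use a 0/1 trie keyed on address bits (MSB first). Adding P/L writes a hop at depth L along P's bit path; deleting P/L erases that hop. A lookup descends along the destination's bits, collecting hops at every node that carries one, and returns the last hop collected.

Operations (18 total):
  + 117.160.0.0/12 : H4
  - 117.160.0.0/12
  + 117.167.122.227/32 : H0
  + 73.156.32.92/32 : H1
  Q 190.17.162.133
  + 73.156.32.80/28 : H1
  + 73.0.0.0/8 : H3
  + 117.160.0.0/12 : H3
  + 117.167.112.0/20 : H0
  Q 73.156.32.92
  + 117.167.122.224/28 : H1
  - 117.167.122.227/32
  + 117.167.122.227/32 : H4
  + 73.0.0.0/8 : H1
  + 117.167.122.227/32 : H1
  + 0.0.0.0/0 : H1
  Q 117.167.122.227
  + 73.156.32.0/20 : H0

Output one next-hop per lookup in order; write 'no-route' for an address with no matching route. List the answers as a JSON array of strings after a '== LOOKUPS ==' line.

Process each operation:
  + 117.160.0.0/12 (H4) depth=12
  del 117.160.0.0/12 (clear depth 12)
  + 117.167.122.227/32 (H0) depth=32
  + 73.156.32.92/32 (H1) depth=32
  Q 190.17.162.133: descend ε ; hops seen [∅] ; pick no-route
  + 73.156.32.80/28 (H1) depth=28
  + 73.0.0.0/8 (H3) depth=8
  + 117.160.0.0/12 (H3) depth=12
  + 117.167.112.0/20 (H0) depth=20
  Q 73.156.32.92: descend 01001001100111000010000001011100 ; hops seen [H3,H1,H1] ; pick H1
  + 117.167.122.224/28 (H1) depth=28
  del 117.167.122.227/32 (clear depth 32)
  + 117.167.122.227/32 (H4) depth=32
  + 73.0.0.0/8 (H1) depth=8
  + 117.167.122.227/32 (H1) depth=32
  + 0.0.0.0/0 (H1) depth=0
  Q 117.167.122.227: descend 01110101101001110111101011100011 ; hops seen [H1,H3,H0,H1,H1] ; pick H1
  + 73.156.32.0/20 (H0) depth=20

== LOOKUPS ==
["no-route","H1","H1"]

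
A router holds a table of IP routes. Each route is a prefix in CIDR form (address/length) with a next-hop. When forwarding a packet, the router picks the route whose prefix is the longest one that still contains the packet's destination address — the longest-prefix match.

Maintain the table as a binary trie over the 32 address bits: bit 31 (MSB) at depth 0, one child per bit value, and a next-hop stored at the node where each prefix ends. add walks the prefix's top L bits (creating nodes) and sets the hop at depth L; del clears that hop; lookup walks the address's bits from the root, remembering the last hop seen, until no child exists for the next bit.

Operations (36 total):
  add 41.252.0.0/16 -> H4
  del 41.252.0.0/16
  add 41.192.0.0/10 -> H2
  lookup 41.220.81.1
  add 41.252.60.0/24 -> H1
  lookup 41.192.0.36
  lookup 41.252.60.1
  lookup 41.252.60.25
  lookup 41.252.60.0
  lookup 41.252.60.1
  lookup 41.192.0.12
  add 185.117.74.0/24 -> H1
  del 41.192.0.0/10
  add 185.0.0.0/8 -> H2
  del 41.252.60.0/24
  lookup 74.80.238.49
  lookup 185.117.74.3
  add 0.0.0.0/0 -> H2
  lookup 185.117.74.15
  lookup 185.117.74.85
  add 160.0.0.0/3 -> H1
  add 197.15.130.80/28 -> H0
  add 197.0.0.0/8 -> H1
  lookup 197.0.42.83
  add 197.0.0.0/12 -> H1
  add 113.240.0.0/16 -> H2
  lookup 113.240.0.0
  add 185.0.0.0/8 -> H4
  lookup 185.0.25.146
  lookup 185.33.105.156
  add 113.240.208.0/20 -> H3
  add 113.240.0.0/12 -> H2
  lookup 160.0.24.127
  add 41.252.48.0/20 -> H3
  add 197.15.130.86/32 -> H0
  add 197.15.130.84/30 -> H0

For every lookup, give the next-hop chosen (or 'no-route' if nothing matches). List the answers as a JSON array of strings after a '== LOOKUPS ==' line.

Process each operation:
  add 41.252.0.0/16 -> H4 at depth 16
  - 41.252.0.0/16 clear@16
  add 41.192.0.0/10 -> H2 at depth 10
  lookup 41.220.81.1: bits 0010100111 walk d0:-→d1:-→d2:-→d3:-→d4:-→d5:-→d6:-→d7:-→d8:-→d9:-→d10:H2 -> H2
  add 41.252.60.0/24 -> H1 at depth 24
  lookup 41.192.0.36: bits 0010100111 walk d0:-→d1:-→d2:-→d3:-→d4:-→d5:-→d6:-→d7:-→d8:-→d9:-→d10:H2 -> H2
  lookup 41.252.60.1: bits 001010011111110000111100 walk d0:-→d1:-→d2:-→d3:-→d4:-→d5:-→d6:-→d7:-→d8:-→d9:-→d10:H2→d11:-→d12:-→d13:-→d14:-→d15:-→d16:-→d17:-→d18:-→d19:-→d20:-→d21:-→d22:-→d23:-→d24:H1 -> H1
  lookup 41.252.60.25: bits 001010011111110000111100 walk d0:-→d1:-→d2:-→d3:-→d4:-→d5:-→d6:-→d7:-→d8:-→d9:-→d10:H2→d11:-→d12:-→d13:-→d14:-→d15:-→d16:-→d17:-→d18:-→d19:-→d20:-→d21:-→d22:-→d23:-→d24:H1 -> H1
  lookup 41.252.60.0: bits 001010011111110000111100 walk d0:-→d1:-→d2:-→d3:-→d4:-→d5:-→d6:-→d7:-→d8:-→d9:-→d10:H2→d11:-→d12:-→d13:-→d14:-→d15:-→d16:-→d17:-→d18:-→d19:-→d20:-→d21:-→d22:-→d23:-→d24:H1 -> H1
  lookup 41.252.60.1: bits 001010011111110000111100 walk d0:-→d1:-→d2:-→d3:-→d4:-→d5:-→d6:-→d7:-→d8:-→d9:-→d10:H2→d11:-→d12:-→d13:-→d14:-→d15:-→d16:-→d17:-→d18:-→d19:-→d20:-→d21:-→d22:-→d23:-→d24:H1 -> H1
  lookup 41.192.0.12: bits 0010100111 walk d0:-→d1:-→d2:-→d3:-→d4:-→d5:-→d6:-→d7:-→d8:-→d9:-→d10:H2 -> H2
  add 185.117.74.0/24 -> H1 at depth 24
  - 41.192.0.0/10 clear@10
  add 185.0.0.0/8 -> H2 at depth 8
  - 41.252.60.0/24 clear@24
  lookup 74.80.238.49: bits 0 walk d0:-→d1:- -> no-route
  lookup 185.117.74.3: bits 101110010111010101001010 walk d0:-→d1:-→d2:-→d3:-→d4:-→d5:-→d6:-→d7:-→d8:H2→d9:-→d10:-→d11:-→d12:-→d13:-→d14:-→d15:-→d16:-→d17:-→d18:-→d19:-→d20:-→d21:-→d22:-→d23:-→d24:H1 -> H1
  add 0.0.0.0/0 -> H2 at depth 0
  lookup 185.117.74.15: bits 101110010111010101001010 walk d0:H2→d1:-→d2:-→d3:-→d4:-→d5:-→d6:-→d7:-→d8:H2→d9:-→d10:-→d11:-→d12:-→d13:-→d14:-→d15:-→d16:-→d17:-→d18:-→d19:-→d20:-→d21:-→d22:-→d23:-→d24:H1 -> H1
  lookup 185.117.74.85: bits 101110010111010101001010 walk d0:H2→d1:-→d2:-→d3:-→d4:-→d5:-→d6:-→d7:-→d8:H2→d9:-→d10:-→d11:-→d12:-→d13:-→d14:-→d15:-→d16:-→d17:-→d18:-→d19:-→d20:-→d21:-→d22:-→d23:-→d24:H1 -> H1
  add 160.0.0.0/3 -> H1 at depth 3
  add 197.15.130.80/28 -> H0 at depth 28
  add 197.0.0.0/8 -> H1 at depth 8
  lookup 197.0.42.83: bits 110001010000 walk d0:H2→d1:-→d2:-→d3:-→d4:-→d5:-→d6:-→d7:-→d8:H1→d9:-→d10:-→d11:-→d12:- -> H1
  add 197.0.0.0/12 -> H1 at depth 12
  add 113.240.0.0/16 -> H2 at depth 16
  lookup 113.240.0.0: bits 0111000111110000 walk d0:H2→d1:-→d2:-→d3:-→d4:-→d5:-→d6:-→d7:-→d8:-→d9:-→d10:-→d11:-→d12:-→d13:-→d14:-→d15:-→d16:H2 -> H2
  add 185.0.0.0/8 -> H4 at depth 8
  lookup 185.0.25.146: bits 101110010 walk d0:H2→d1:-→d2:-→d3:H1→d4:-→d5:-→d6:-→d7:-→d8:H4→d9:- -> H4
  lookup 185.33.105.156: bits 101110010 walk d0:H2→d1:-→d2:-→d3:H1→d4:-→d5:-→d6:-→d7:-→d8:H4→d9:- -> H4
  add 113.240.208.0/20 -> H3 at depth 20
  add 113.240.0.0/12 -> H2 at depth 12
  lookup 160.0.24.127: bits 101 walk d0:H2→d1:-→d2:-→d3:H1 -> H1
  add 41.252.48.0/20 -> H3 at depth 20
  add 197.15.130.86/32 -> H0 at depth 32
  add 197.15.130.84/30 -> H0 at depth 30

== LOOKUPS ==
["H2","H2","H1","H1","H1","H1","H2","no-route","H1","H1","H1","H1","H2","H4","H4","H1"]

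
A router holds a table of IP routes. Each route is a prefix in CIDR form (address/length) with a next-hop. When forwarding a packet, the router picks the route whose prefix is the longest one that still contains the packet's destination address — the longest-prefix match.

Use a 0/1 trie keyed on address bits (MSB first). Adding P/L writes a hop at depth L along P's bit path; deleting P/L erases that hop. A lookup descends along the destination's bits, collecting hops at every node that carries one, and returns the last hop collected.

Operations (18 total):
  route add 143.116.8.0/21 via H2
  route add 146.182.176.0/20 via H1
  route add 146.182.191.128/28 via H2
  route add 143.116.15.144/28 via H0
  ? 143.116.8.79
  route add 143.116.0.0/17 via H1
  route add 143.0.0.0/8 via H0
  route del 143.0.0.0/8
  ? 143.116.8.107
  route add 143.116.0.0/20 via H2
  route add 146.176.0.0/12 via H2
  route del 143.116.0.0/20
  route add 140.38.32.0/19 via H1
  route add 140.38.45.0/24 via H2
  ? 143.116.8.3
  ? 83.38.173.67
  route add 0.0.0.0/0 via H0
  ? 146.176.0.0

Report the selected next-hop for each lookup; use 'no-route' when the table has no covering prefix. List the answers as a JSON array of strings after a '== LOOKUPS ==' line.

Process each operation:
  add 143.116.8.0/21 -> H2 at depth 21
  add 146.182.176.0/20 -> H1 at depth 20
  add 146.182.191.128/28 -> H2 at depth 28
  add 143.116.15.144/28 -> H0 at depth 28
  Q 143.116.8.79: descend 100011110111010000001 ; hops seen [H2] ; pick H2
  add 143.116.0.0/17 -> H1 at depth 17
  add 143.0.0.0/8 -> H0 at depth 8
  del 143.0.0.0/8 (clear depth 8)
  Q 143.116.8.107: descend 100011110111010000001 ; hops seen [H1,H2] ; pick H2
  add 143.116.0.0/20 -> H2 at depth 20
  add 146.176.0.0/12 -> H2 at depth 12
  del 143.116.0.0/20 (clear depth 20)
  add 140.38.32.0/19 -> H1 at depth 19
  add 140.38.45.0/24 -> H2 at depth 24
  Q 143.116.8.3: descend 100011110111010000001 ; hops seen [H1,H2] ; pick H2
  Q 83.38.173.67: descend ε ; hops seen [∅] ; pick no-route
  add 0.0.0.0/0 -> H0 at depth 0
  Q 146.176.0.0: descend 1001001010110 ; hops seen [H0,H2] ; pick H2

== LOOKUPS ==
["H2","H2","H2","no-route","H2"]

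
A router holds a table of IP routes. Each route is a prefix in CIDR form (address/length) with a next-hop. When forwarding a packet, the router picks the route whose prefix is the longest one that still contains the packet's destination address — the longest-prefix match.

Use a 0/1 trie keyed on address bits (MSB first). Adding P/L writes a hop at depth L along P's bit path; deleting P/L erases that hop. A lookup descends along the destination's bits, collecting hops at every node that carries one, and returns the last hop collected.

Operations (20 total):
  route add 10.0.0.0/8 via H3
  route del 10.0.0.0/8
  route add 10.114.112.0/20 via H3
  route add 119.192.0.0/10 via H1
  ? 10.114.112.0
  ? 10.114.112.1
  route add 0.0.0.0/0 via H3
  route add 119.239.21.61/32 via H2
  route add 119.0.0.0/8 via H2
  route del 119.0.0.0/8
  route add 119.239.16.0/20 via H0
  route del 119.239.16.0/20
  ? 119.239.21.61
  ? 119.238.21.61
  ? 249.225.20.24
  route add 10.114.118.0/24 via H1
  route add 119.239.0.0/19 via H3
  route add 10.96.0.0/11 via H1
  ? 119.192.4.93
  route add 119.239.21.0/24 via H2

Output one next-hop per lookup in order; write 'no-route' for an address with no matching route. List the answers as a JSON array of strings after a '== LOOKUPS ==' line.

Trace:
  add 10.0.0.0/8 -> H3 at depth 8
  - 10.0.0.0/8 clear@8
  add 10.114.112.0/20 -> H3 at depth 20
  add 119.192.0.0/10 -> H1 at depth 10
  lookup 10.114.112.0: bits 00001010011100100111 walk d0:-→d1:-→d2:-→d3:-→d4:-→d5:-→d6:-→d7:-→d8:-→d9:-→d10:-→d11:-→d12:-→d13:-→d14:-→d15:-→d16:-→d17:-→d18:-→d19:-→d20:H3 -> H3
  lookup 10.114.112.1: bits 00001010011100100111 walk d0:-→d1:-→d2:-→d3:-→d4:-→d5:-→d6:-→d7:-→d8:-→d9:-→d10:-→d11:-→d12:-→d13:-→d14:-→d15:-→d16:-→d17:-→d18:-→d19:-→d20:H3 -> H3
  add 0.0.0.0/0 -> H3 at depth 0
  add 119.239.21.61/32 -> H2 at depth 32
  add 119.0.0.0/8 -> H2 at depth 8
  - 119.0.0.0/8 clear@8
  add 119.239.16.0/20 -> H0 at depth 20
  - 119.239.16.0/20 clear@20
  lookup 119.239.21.61: bits 01110111111011110001010100111101 walk d0:H3→d1:-→d2:-→d3:-→d4:-→d5:-→d6:-→d7:-→d8:-→d9:-→d10:H1→d11:-→d12:-→d13:-→d14:-→d15:-→d16:-→d17:-→d18:-→d19:-→d20:-→d21:-→d22:-→d23:-→d24:-→d25:-→d26:-→d27:-→d28:-→d29:-→d30:-→d31:-→d32:H2 -> H2
  lookup 119.238.21.61: bits 011101111110111 walk d0:H3→d1:-→d2:-→d3:-→d4:-→d5:-→d6:-→d7:-→d8:-→d9:-→d10:H1→d11:-→d12:-→d13:-→d14:-→d15:- -> H1
  lookup 249.225.20.24: bits ε walk d0:H3 -> H3
  add 10.114.118.0/24 -> H1 at depth 24
  add 119.239.0.0/19 -> H3 at depth 19
  add 10.96.0.0/11 -> H1 at depth 11
  lookup 119.192.4.93: bits 0111011111 walk d0:H3→d1:-→d2:-→d3:-→d4:-→d5:-→d6:-→d7:-→d8:-→d9:-→d10:H1 -> H1
  add 119.239.21.0/24 -> H2 at depth 24

== LOOKUPS ==
["H3","H3","H2","H1","H3","H1"]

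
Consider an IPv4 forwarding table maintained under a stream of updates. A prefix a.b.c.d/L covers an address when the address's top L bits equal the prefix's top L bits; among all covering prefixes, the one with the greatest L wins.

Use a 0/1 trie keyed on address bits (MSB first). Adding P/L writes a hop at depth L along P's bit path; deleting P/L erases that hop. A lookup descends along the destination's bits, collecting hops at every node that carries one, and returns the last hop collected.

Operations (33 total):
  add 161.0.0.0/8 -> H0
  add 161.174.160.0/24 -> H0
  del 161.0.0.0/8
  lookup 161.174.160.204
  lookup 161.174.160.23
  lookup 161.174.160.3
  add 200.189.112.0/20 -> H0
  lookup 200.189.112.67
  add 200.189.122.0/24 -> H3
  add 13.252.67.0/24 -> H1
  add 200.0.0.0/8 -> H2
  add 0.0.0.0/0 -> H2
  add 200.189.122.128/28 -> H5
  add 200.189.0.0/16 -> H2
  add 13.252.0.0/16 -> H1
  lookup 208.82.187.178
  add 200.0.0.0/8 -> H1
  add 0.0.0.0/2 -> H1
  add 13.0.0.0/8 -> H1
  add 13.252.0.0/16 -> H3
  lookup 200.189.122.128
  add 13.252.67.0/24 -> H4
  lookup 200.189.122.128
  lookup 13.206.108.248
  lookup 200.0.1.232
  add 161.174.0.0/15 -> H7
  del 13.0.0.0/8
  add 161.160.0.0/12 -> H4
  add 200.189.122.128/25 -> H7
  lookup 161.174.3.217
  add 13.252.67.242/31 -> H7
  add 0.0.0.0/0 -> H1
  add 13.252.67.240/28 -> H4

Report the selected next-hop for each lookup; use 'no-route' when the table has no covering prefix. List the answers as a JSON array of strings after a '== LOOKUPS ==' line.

Trace:
  + 161.0.0.0/8 (H0) depth=8
  + 161.174.160.0/24 (H0) depth=24
  del 161.0.0.0/8 (clear depth 8)
  ? 161.174.160.204  path d0:-→d1:-→d2:-→d3:-→d4:-→d5:-→d6:-→d7:-→d8:-→d9:-→d10:-→d11:-→d12:-→d13:-→d14:-→d15:-→d16:-→d17:-→d18:-→d19:-→d20:-→d21:-→d22:-→d23:-→d24:H0  best=H0
  ? 161.174.160.23  path d0:-→d1:-→d2:-→d3:-→d4:-→d5:-→d6:-→d7:-→d8:-→d9:-→d10:-→d11:-→d12:-→d13:-→d14:-→d15:-→d16:-→d17:-→d18:-→d19:-→d20:-→d21:-→d22:-→d23:-→d24:H0  best=H0
  ? 161.174.160.3  path d0:-→d1:-→d2:-→d3:-→d4:-→d5:-→d6:-→d7:-→d8:-→d9:-→d10:-→d11:-→d12:-→d13:-→d14:-→d15:-→d16:-→d17:-→d18:-→d19:-→d20:-→d21:-→d22:-→d23:-→d24:H0  best=H0
  + 200.189.112.0/20 (H0) depth=20
  ? 200.189.112.67  path d0:-→d1:-→d2:-→d3:-→d4:-→d5:-→d6:-→d7:-→d8:-→d9:-→d10:-→d11:-→d12:-→d13:-→d14:-→d15:-→d16:-→d17:-→d18:-→d19:-→d20:H0  best=H0
  + 200.189.122.0/24 (H3) depth=24
  + 13.252.67.0/24 (H1) depth=24
  + 200.0.0.0/8 (H2) depth=8
  + 0.0.0.0/0 (H2) depth=0
  + 200.189.122.128/28 (H5) depth=28
  + 200.189.0.0/16 (H2) depth=16
  + 13.252.0.0/16 (H1) depth=16
  ? 208.82.187.178  path d0:H2→d1:-→d2:-→d3:-  best=H2
  + 200.0.0.0/8 (H1) depth=8
  + 0.0.0.0/2 (H1) depth=2
  + 13.0.0.0/8 (H1) depth=8
  + 13.252.0.0/16 (H3) depth=16
  ? 200.189.122.128  path d0:H2→d1:-→d2:-→d3:-→d4:-→d5:-→d6:-→d7:-→d8:H1→d9:-→d10:-→d11:-→d12:-→d13:-→d14:-→d15:-→d16:H2→d17:-→d18:-→d19:-→d20:H0→d21:-→d22:-→d23:-→d24:H3→d25:-→d26:-→d27:-→d28:H5  best=H5
  + 13.252.67.0/24 (H4) depth=24
  ? 200.189.122.128  path d0:H2→d1:-→d2:-→d3:-→d4:-→d5:-→d6:-→d7:-→d8:H1→d9:-→d10:-→d11:-→d12:-→d13:-→d14:-→d15:-→d16:H2→d17:-→d18:-→d19:-→d20:H0→d21:-→d22:-→d23:-→d24:H3→d25:-→d26:-→d27:-→d28:H5  best=H5
  ? 13.206.108.248  path d0:H2→d1:-→d2:H1→d3:-→d4:-→d5:-→d6:-→d7:-→d8:H1→d9:-→d10:-  best=H1
  ? 200.0.1.232  path d0:H2→d1:-→d2:-→d3:-→d4:-→d5:-→d6:-→d7:-→d8:H1  best=H1
  + 161.174.0.0/15 (H7) depth=15
  del 13.0.0.0/8 (clear depth 8)
  + 161.160.0.0/12 (H4) depth=12
  + 200.189.122.128/25 (H7) depth=25
  ? 161.174.3.217  path d0:H2→d1:-→d2:-→d3:-→d4:-→d5:-→d6:-→d7:-→d8:-→d9:-→d10:-→d11:-→d12:H4→d13:-→d14:-→d15:H7→d16:-  best=H7
  + 13.252.67.242/31 (H7) depth=31
  + 0.0.0.0/0 (H1) depth=0
  + 13.252.67.240/28 (H4) depth=28

== LOOKUPS ==
["H0","H0","H0","H0","H2","H5","H5","H1","H1","H7"]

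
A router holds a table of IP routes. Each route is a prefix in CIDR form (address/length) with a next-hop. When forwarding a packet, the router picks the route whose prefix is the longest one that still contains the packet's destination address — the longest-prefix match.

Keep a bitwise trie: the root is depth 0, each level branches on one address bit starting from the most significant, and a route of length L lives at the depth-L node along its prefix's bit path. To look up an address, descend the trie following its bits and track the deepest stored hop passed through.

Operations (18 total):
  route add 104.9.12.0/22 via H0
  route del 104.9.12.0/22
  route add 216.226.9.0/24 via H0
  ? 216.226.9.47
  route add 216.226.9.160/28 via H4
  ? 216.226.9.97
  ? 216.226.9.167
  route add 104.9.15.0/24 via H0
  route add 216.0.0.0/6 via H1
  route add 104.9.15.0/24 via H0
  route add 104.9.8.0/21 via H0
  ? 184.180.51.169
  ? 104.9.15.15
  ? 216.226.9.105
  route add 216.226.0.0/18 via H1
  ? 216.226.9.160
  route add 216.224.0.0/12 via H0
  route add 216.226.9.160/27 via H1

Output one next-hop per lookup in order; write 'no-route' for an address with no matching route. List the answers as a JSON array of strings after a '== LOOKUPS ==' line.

Apply in order:
  + 104.9.12.0/22 (H0) depth=22
  del 104.9.12.0/22 (clear depth 22)
  + 216.226.9.0/24 (H0) depth=24
  lookup 216.226.9.47: bits 110110001110001000001001 walk d0:-→d1:-→d2:-→d3:-→d4:-→d5:-→d6:-→d7:-→d8:-→d9:-→d10:-→d11:-→d12:-→d13:-→d14:-→d15:-→d16:-→d17:-→d18:-→d19:-→d20:-→d21:-→d22:-→d23:-→d24:H0 -> H0
  + 216.226.9.160/28 (H4) depth=28
  lookup 216.226.9.97: bits 110110001110001000001001 walk d0:-→d1:-→d2:-→d3:-→d4:-→d5:-→d6:-→d7:-→d8:-→d9:-→d10:-→d11:-→d12:-→d13:-→d14:-→d15:-→d16:-→d17:-→d18:-→d19:-→d20:-→d21:-→d22:-→d23:-→d24:H0 -> H0
  lookup 216.226.9.167: bits 1101100011100010000010011010 walk d0:-→d1:-→d2:-→d3:-→d4:-→d5:-→d6:-→d7:-→d8:-→d9:-→d10:-→d11:-→d12:-→d13:-→d14:-→d15:-→d16:-→d17:-→d18:-→d19:-→d20:-→d21:-→d22:-→d23:-→d24:H0→d25:-→d26:-→d27:-→d28:H4 -> H4
  + 104.9.15.0/24 (H0) depth=24
  + 216.0.0.0/6 (H1) depth=6
  + 104.9.15.0/24 (H0) depth=24
  + 104.9.8.0/21 (H0) depth=21
  lookup 184.180.51.169: bits 1 walk d0:-→d1:- -> no-route
  lookup 104.9.15.15: bits 011010000000100100001111 walk d0:-→d1:-→d2:-→d3:-→d4:-→d5:-→d6:-→d7:-→d8:-→d9:-→d10:-→d11:-→d12:-→d13:-→d14:-→d15:-→d16:-→d17:-→d18:-→d19:-→d20:-→d21:H0→d22:-→d23:-→d24:H0 -> H0
  lookup 216.226.9.105: bits 110110001110001000001001 walk d0:-→d1:-→d2:-→d3:-→d4:-→d5:-→d6:H1→d7:-→d8:-→d9:-→d10:-→d11:-→d12:-→d13:-→d14:-→d15:-→d16:-→d17:-→d18:-→d19:-→d20:-→d21:-→d22:-→d23:-→d24:H0 -> H0
  + 216.226.0.0/18 (H1) depth=18
  lookup 216.226.9.160: bits 1101100011100010000010011010 walk d0:-→d1:-→d2:-→d3:-→d4:-→d5:-→d6:H1→d7:-→d8:-→d9:-→d10:-→d11:-→d12:-→d13:-→d14:-→d15:-→d16:-→d17:-→d18:H1→d19:-→d20:-→d21:-→d22:-→d23:-→d24:H0→d25:-→d26:-→d27:-→d28:H4 -> H4
  + 216.224.0.0/12 (H0) depth=12
  + 216.226.9.160/27 (H1) depth=27

== LOOKUPS ==
["H0","H0","H4","no-route","H0","H0","H4"]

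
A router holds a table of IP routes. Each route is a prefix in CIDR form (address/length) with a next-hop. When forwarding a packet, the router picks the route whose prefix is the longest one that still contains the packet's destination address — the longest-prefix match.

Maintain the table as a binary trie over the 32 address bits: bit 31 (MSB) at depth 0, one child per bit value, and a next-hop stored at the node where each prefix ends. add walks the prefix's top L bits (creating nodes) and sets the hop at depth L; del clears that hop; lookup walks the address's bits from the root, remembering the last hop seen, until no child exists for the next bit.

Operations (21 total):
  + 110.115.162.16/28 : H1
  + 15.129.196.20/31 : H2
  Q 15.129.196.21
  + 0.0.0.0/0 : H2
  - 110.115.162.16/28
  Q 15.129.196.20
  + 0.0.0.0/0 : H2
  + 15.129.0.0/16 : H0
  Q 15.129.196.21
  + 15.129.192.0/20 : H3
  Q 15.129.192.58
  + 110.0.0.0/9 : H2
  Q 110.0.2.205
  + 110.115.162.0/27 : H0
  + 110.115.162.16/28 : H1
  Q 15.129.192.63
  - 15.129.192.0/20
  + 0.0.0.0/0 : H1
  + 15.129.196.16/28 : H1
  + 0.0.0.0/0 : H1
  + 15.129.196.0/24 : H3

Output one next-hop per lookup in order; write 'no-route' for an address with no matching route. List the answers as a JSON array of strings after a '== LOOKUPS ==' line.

Process each operation:
  + 110.115.162.16/28 (H1) depth=28
  + 15.129.196.20/31 (H2) depth=31
  ? 15.129.196.21  path d0:-→d1:-→d2:-→d3:-→d4:-→d5:-→d6:-→d7:-→d8:-→d9:-→d10:-→d11:-→d12:-→d13:-→d14:-→d15:-→d16:-→d17:-→d18:-→d19:-→d20:-→d21:-→d22:-→d23:-→d24:-→d25:-→d26:-→d27:-→d28:-→d29:-→d30:-→d31:H2  best=H2
  + 0.0.0.0/0 (H2) depth=0
  del 110.115.162.16/28 (clear depth 28)
  ? 15.129.196.20  path d0:H2→d1:-→d2:-→d3:-→d4:-→d5:-→d6:-→d7:-→d8:-→d9:-→d10:-→d11:-→d12:-→d13:-→d14:-→d15:-→d16:-→d17:-→d18:-→d19:-→d20:-→d21:-→d22:-→d23:-→d24:-→d25:-→d26:-→d27:-→d28:-→d29:-→d30:-→d31:H2  best=H2
  + 0.0.0.0/0 (H2) depth=0
  + 15.129.0.0/16 (H0) depth=16
  ? 15.129.196.21  path d0:H2→d1:-→d2:-→d3:-→d4:-→d5:-→d6:-→d7:-→d8:-→d9:-→d10:-→d11:-→d12:-→d13:-→d14:-→d15:-→d16:H0→d17:-→d18:-→d19:-→d20:-→d21:-→d22:-→d23:-→d24:-→d25:-→d26:-→d27:-→d28:-→d29:-→d30:-→d31:H2  best=H2
  + 15.129.192.0/20 (H3) depth=20
  ? 15.129.192.58  path d0:H2→d1:-→d2:-→d3:-→d4:-→d5:-→d6:-→d7:-→d8:-→d9:-→d10:-→d11:-→d12:-→d13:-→d14:-→d15:-→d16:H0→d17:-→d18:-→d19:-→d20:H3→d21:-  best=H3
  + 110.0.0.0/9 (H2) depth=9
  ? 110.0.2.205  path d0:H2→d1:-→d2:-→d3:-→d4:-→d5:-→d6:-→d7:-→d8:-→d9:H2  best=H2
  + 110.115.162.0/27 (H0) depth=27
  + 110.115.162.16/28 (H1) depth=28
  ? 15.129.192.63  path d0:H2→d1:-→d2:-→d3:-→d4:-→d5:-→d6:-→d7:-→d8:-→d9:-→d10:-→d11:-→d12:-→d13:-→d14:-→d15:-→d16:H0→d17:-→d18:-→d19:-→d20:H3→d21:-  best=H3
  del 15.129.192.0/20 (clear depth 20)
  + 0.0.0.0/0 (H1) depth=0
  + 15.129.196.16/28 (H1) depth=28
  + 0.0.0.0/0 (H1) depth=0
  + 15.129.196.0/24 (H3) depth=24

== LOOKUPS ==
["H2","H2","H2","H3","H2","H3"]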